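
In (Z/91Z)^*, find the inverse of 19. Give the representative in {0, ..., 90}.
19^(−1) ≡ 24 (mod 91)

Apply the extended Euclidean algorithm to (91, 19), tracking rows (r, s, t) with s·91 + t·19 = r. Each division r_prev = q·r_cur + r_new produces the new row as (previous row) − q·(current row):
  row A: (91, 1, 0)   [1·91 + 0·19 = 91]
  row B: (19, 0, 1)   [0·91 + 1·19 = 19]
  91 = 4·19 + 15   → row C = row A − 4·row B = (15, 1, −4)   [check: 1·91 − 4·19 = 15]
  19 = 1·15 + 4   → row D = row B − 1·row C = (4, −1, 5)   [check: −1·91 + 5·19 = 4]
  15 = 3·4 + 3   → row E = row C − 3·row D = (3, 4, −19)   [check: 4·91 − 19·19 = 3]
  4 = 1·3 + 1   → row F = row D − 1·row E = (1, −5, 24)   [check: −5·91 + 24·19 = 1]
  3 = 3·1 + 0   → remainder 0, stop. gcd = 1 (last nonzero row F).
The gcd is 1, so 19 is invertible mod 91. The last nonzero row gives −5·91 + 24·19 = 1, so t = 24. So 19^(−1) ≡ 24 (mod 91). Verify: 19 · 24 = 456 ≡ 1 (mod 91). ✓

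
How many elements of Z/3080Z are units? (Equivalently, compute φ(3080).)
An element a ∈ Z/3080Z is a unit iff gcd(a, 3080) = 1, so the number of units is φ(3080). φ is multiplicative, with φ(p^e) = p^e − p^(e−1). Factorise 3080 = 2^3 · 5 · 7 · 11. Then
  φ(3080) = (2^3 − 2^2) · (5 − 1) · (7 − 1) · (11 − 1) = 4 · 4 · 6 · 10 = 960.

Final answer: Z/3080Z has φ(3080) = 960 units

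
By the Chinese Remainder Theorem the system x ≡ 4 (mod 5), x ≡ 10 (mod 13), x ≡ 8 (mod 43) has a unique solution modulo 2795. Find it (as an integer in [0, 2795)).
The moduli 5, 13, 43 are pairwise coprime, so by the CRT there is a unique solution mod 5·13·43 = 2795.
Solve by successive substitution. Start with x ≡ 4 (mod 5).
  Combine with x ≡ 10 (mod 13): write x = 4 + 5·t and require 4 + 5·t ≡ 10 (mod 13), i.e. 5·t ≡ 10 − 4 ≡ 6 (mod 13). Since 5^(−1) ≡ 8 (mod 13), t ≡ 8·6 ≡ 9 (mod 13). So x ≡ 4 + 5·9 = 49 (mod 65).
  Combine with x ≡ 8 (mod 43): write x = 49 + 65·t and require 49 + 65·t ≡ 8 (mod 43), i.e. 65·t ≡ 8 − 49 ≡ 2 (mod 43). Since 65^(−1) ≡ 2 (mod 43) (65 ≡ 22 (mod 43)), t ≡ 2·2 ≡ 4 (mod 43). So x ≡ 49 + 65·4 = 309 (mod 2795).
Unique solution in [0, 2795): x = 309.

Final answer: x ≡ 309 (mod 2795); the representative in [0, 2795) is 309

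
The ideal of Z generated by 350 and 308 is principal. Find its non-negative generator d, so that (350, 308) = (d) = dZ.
In the PID Z, (a, b) is generated by gcd(a, b). Compute gcd(350, 308) with the extended Euclidean algorithm, tracking rows (r, s, t) with s·350 + t·308 = r:
  row A: (350, 1, 0)   [1·350 + 0·308 = 350]
  row B: (308, 0, 1)   [0·350 + 1·308 = 308]
  350 = 1·308 + 42   → row C = row A − 1·row B = (42, 1, −1)   [check: 1·350 − 1·308 = 42]
  308 = 7·42 + 14   → row D = row B − 7·row C = (14, −7, 8)   [check: −7·350 + 8·308 = 14]
  42 = 3·14 + 0   → remainder 0, stop. gcd = 14 (last nonzero row D).
So gcd(350, 308) = 14, with Bézout identity −7·350 + 8·308 = 14. Containment (⊇): the Bézout identity exhibits 14 as an element of (350, 308), giving (14) ⊆ (350, 308). Containment (⊆): since 14 | 350 and 14 | 308 (350 = 14·25, 308 = 14·22), every Z-linear combination of 350 and 308 is divisible by 14, so (350, 308) ⊆ (14). Therefore (350, 308) = (14), d = 14.

Final answer: (350, 308) = (14); d = 14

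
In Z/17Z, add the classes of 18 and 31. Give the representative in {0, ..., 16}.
Reduce the summands first: 18 ≡ 1, 31 ≡ 14 (mod 17), so 18 + 31 ≡ 1 + 14 (mod 17). 1 + 14 = 15; 15 = 0·17 + 15, so (18 + 31) mod 17 = 15.

Final answer: 15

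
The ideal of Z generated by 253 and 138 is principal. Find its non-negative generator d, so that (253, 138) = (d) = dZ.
In the PID Z, (a, b) is generated by gcd(a, b). Compute gcd(253, 138) with the extended Euclidean algorithm, tracking rows (r, s, t) with s·253 + t·138 = r:
  row A: (253, 1, 0)   [1·253 + 0·138 = 253]
  row B: (138, 0, 1)   [0·253 + 1·138 = 138]
  253 = 1·138 + 115   → row C = row A − 1·row B = (115, 1, −1)   [check: 1·253 − 1·138 = 115]
  138 = 1·115 + 23   → row D = row B − 1·row C = (23, −1, 2)   [check: −1·253 + 2·138 = 23]
  115 = 5·23 + 0   → remainder 0, stop. gcd = 23 (last nonzero row D).
So gcd(253, 138) = 23, with Bézout identity −1·253 + 2·138 = 23. Containment (⊇): the Bézout identity exhibits 23 as an element of (253, 138), giving (23) ⊆ (253, 138). Containment (⊆): since 23 | 253 and 23 | 138 (253 = 23·11, 138 = 23·6), every Z-linear combination of 253 and 138 is divisible by 23, so (253, 138) ⊆ (23). Therefore (253, 138) = (23), d = 23.

Final answer: (253, 138) = (23); d = 23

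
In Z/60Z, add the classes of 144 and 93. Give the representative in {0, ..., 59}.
Reduce the summands first: 144 ≡ 24, 93 ≡ 33 (mod 60), so 144 + 93 ≡ 24 + 33 (mod 60). 24 + 33 = 57; 57 = 0·60 + 57, so (144 + 93) mod 60 = 57.

Final answer: 57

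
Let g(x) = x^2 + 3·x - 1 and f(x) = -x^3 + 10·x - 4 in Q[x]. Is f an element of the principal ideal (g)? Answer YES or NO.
NO

In Q[x] the ideal (g) consists of all multiples of g, so f ∈ (g) iff g | f, i.e. iff the remainder of f on division by g is 0. Divide f by g (g is monic, so eliminate the leading term of the running remainder at each step):
  leading term -x^3: subtract (-x)·g(x) = -x^3 - 3·x^2 + x, leaving 3·x^2 + 9·x - 4
  leading term 3·x^2: subtract (3)·g(x) = 3·x^2 + 9·x - 3, leaving -1
The remainder r(x) = -1 ≠ 0 (and deg r < deg g), so g ∤ f, i.e. f ∉ (g).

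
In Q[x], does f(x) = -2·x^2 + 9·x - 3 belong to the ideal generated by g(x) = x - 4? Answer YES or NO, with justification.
In Q[x] the ideal (g) consists of all multiples of g, so f ∈ (g) iff g | f, i.e. iff the remainder of f on division by g is 0. Divide f by g (g is monic, so eliminate the leading term of the running remainder at each step):
  leading term -2·x^2: subtract (-2·x)·g(x) = -2·x^2 + 8·x, leaving x - 3
  leading term x: subtract (1)·g(x) = x - 4, leaving 1
The remainder r(x) = 1 ≠ 0 (and deg r < deg g), so g ∤ f, i.e. f ∉ (g).

Final answer: NO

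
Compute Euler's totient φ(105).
φ(105) = 48

φ is multiplicative, with φ(p^e) = p^e − p^(e−1). Factorise 105 = 3 · 5 · 7. Then
  φ(105) = (3 − 1) · (5 − 1) · (7 − 1) = 2 · 4 · 6 = 48.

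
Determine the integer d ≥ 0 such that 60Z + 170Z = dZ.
In the PID Z, (a, b) is generated by gcd(a, b). Compute gcd(170, 60) with the extended Euclidean algorithm, tracking rows (r, s, t) with s·170 + t·60 = r:
  row A: (170, 1, 0)   [1·170 + 0·60 = 170]
  row B: (60, 0, 1)   [0·170 + 1·60 = 60]
  170 = 2·60 + 50   → row C = row A − 2·row B = (50, 1, −2)   [check: 1·170 − 2·60 = 50]
  60 = 1·50 + 10   → row D = row B − 1·row C = (10, −1, 3)   [check: −1·170 + 3·60 = 10]
  50 = 5·10 + 0   → remainder 0, stop. gcd = 10 (last nonzero row D).
So gcd(60, 170) = 10, with Bézout identity −1·170 + 3·60 = 10. Containment (⊇): the Bézout identity exhibits 10 as an element of (60, 170), giving (10) ⊆ (60, 170). Containment (⊆): since 10 | 60 and 10 | 170 (60 = 10·6, 170 = 10·17), every Z-linear combination of 60 and 170 is divisible by 10, so (60, 170) ⊆ (10). Therefore (60, 170) = (10), d = 10.

Final answer: (60, 170) = (10); d = 10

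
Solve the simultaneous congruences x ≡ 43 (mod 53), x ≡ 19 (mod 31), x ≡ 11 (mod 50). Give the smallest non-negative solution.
The moduli 53, 31, 50 are pairwise coprime, so by the CRT there is a unique solution mod 53·31·50 = 82150.
Solve by successive substitution. Start with x ≡ 43 (mod 53).
  Combine with x ≡ 19 (mod 31): write x = 43 + 53·t and require 43 + 53·t ≡ 19 (mod 31), i.e. 53·t ≡ 19 − 43 ≡ 7 (mod 31). Since 53^(−1) ≡ 24 (mod 31) (53 ≡ 22 (mod 31)), t ≡ 24·7 ≡ 13 (mod 31). So x ≡ 43 + 53·13 = 732 (mod 1643).
  Combine with x ≡ 11 (mod 50): write x = 732 + 1643·t and require 732 + 1643·t ≡ 11 (mod 50), i.e. 1643·t ≡ 11 − 732 ≡ 29 (mod 50). Since 1643^(−1) ≡ 7 (mod 50) (1643 ≡ 43 (mod 50)), t ≡ 7·29 ≡ 3 (mod 50). So x ≡ 732 + 1643·3 = 5661 (mod 82150).
Unique solution in [0, 82150): x = 5661.

Final answer: x ≡ 5661 (mod 82150); the representative in [0, 82150) is 5661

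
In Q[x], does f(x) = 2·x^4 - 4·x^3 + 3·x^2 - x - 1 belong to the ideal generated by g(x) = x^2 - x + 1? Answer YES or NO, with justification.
YES

In Q[x] the ideal (g) consists of all multiples of g, so f ∈ (g) iff g | f, i.e. iff the remainder of f on division by g is 0. Divide f by g (g is monic, so eliminate the leading term of the running remainder at each step):
  leading term 2·x^4: subtract (2·x^2)·g(x) = 2·x^4 - 2·x^3 + 2·x^2, leaving -2·x^3 + x^2 - x - 1
  leading term -2·x^3: subtract (-2·x)·g(x) = -2·x^3 + 2·x^2 - 2·x, leaving -x^2 + x - 1
  leading term -x^2: subtract (-1)·g(x) = -x^2 + x - 1, leaving 0
The remainder is 0, so f(x) = g(x) · h(x) with h(x) = 2·x^2 - 2·x - 1. Hence g | f, i.e. f ∈ (g).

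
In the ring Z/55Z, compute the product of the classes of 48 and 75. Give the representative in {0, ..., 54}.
25

Reduce the factors first: 75 ≡ 20 (mod 55), so 48 · 75 ≡ 48 · 20 (mod 55). 48 · 20 = 960. Dividing by 55: 960 = 17·55 + 25. So (48 · 75) mod 55 = 25.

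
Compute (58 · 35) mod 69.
29

Both factors are already reduced mod 69. 58 · 35 = 2030. Dividing by 69: 2030 = 29·69 + 29. So (58 · 35) mod 69 = 29.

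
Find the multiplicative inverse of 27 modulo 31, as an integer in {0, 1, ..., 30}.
27^(−1) ≡ 23 (mod 31)

Apply the extended Euclidean algorithm to (31, 27), tracking rows (r, s, t) with s·31 + t·27 = r. Each division r_prev = q·r_cur + r_new produces the new row as (previous row) − q·(current row):
  row A: (31, 1, 0)   [1·31 + 0·27 = 31]
  row B: (27, 0, 1)   [0·31 + 1·27 = 27]
  31 = 1·27 + 4   → row C = row A − 1·row B = (4, 1, −1)   [check: 1·31 − 1·27 = 4]
  27 = 6·4 + 3   → row D = row B − 6·row C = (3, −6, 7)   [check: −6·31 + 7·27 = 3]
  4 = 1·3 + 1   → row E = row C − 1·row D = (1, 7, −8)   [check: 7·31 − 8·27 = 1]
  3 = 3·1 + 0   → remainder 0, stop. gcd = 1 (last nonzero row E).
The gcd is 1, so 27 is invertible mod 31. The last nonzero row gives 7·31 − 8·27 = 1, so t = −8. So 27^(−1) ≡ −8 ≡ 23 (mod 31). Verify: 27 · 23 = 621 ≡ 1 (mod 31). ✓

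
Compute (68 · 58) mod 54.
2

Reduce the factors first: 68 ≡ 14, 58 ≡ 4 (mod 54), so 68 · 58 ≡ 14 · 4 (mod 54). 14 · 4 = 56. Dividing by 54: 56 = 1·54 + 2. So (68 · 58) mod 54 = 2.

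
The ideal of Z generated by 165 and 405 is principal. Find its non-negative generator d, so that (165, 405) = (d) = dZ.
(165, 405) = (15); d = 15

In the PID Z, (a, b) is generated by gcd(a, b). Compute gcd(405, 165) with the extended Euclidean algorithm, tracking rows (r, s, t) with s·405 + t·165 = r:
  row A: (405, 1, 0)   [1·405 + 0·165 = 405]
  row B: (165, 0, 1)   [0·405 + 1·165 = 165]
  405 = 2·165 + 75   → row C = row A − 2·row B = (75, 1, −2)   [check: 1·405 − 2·165 = 75]
  165 = 2·75 + 15   → row D = row B − 2·row C = (15, −2, 5)   [check: −2·405 + 5·165 = 15]
  75 = 5·15 + 0   → remainder 0, stop. gcd = 15 (last nonzero row D).
So gcd(165, 405) = 15, with Bézout identity −2·405 + 5·165 = 15. Containment (⊇): the Bézout identity exhibits 15 as an element of (165, 405), giving (15) ⊆ (165, 405). Containment (⊆): since 15 | 165 and 15 | 405 (165 = 15·11, 405 = 15·27), every Z-linear combination of 165 and 405 is divisible by 15, so (165, 405) ⊆ (15). Therefore (165, 405) = (15), d = 15.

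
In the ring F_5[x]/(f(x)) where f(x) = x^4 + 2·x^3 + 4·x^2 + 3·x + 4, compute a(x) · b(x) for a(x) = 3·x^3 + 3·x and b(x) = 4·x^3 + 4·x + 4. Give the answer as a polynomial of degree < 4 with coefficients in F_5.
Multiply as integer polynomials: a · b = 12·x^6 + 24·x^4 + 12·x^3 + 12·x^2 + 12·x. Reducing coefficients mod 5: a · b ≡ 2·x^6 + 4·x^4 + 2·x^3 + 2·x^2 + 2·x. Now divide by f(x) = x^4 + 2·x^3 + 4·x^2 + 3·x + 4 in F_5[x], eliminating the leading term at each step:
  leading term 2·x^6: subtract (2·x^2)·f(x) = 2·x^6 + 4·x^5 + 3·x^4 + x^3 + 3·x^2, leaving x^5 + x^4 + x^3 + 4·x^2 + 2·x (coefficients mod 5)
  leading term x^5: subtract (x)·f(x) = x^5 + 2·x^4 + 4·x^3 + 3·x^2 + 4·x, leaving 4·x^4 + 2·x^3 + x^2 + 3·x (coefficients mod 5)
  leading term 4·x^4: subtract (4)·f(x) = 4·x^4 + 3·x^3 + x^2 + 2·x + 1, leaving 4·x^3 + x + 4 (coefficients mod 5)
The degree is now < 4, so this is the remainder. Hence a · b ≡ 4·x^3 + x + 4 in F_5[x]/(f).

Final answer: a · b ≡ 4·x^3 + x + 4 (mod f(x))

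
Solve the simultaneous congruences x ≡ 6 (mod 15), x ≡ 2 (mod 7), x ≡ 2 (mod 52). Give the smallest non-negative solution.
x ≡ 366 (mod 5460); the representative in [0, 5460) is 366

The moduli 15, 7, 52 are pairwise coprime, so by the CRT there is a unique solution mod 15·7·52 = 5460.
Solve by successive substitution. Start with x ≡ 6 (mod 15).
  Combine with x ≡ 2 (mod 7): write x = 6 + 15·t and require 6 + 15·t ≡ 2 (mod 7), i.e. 15·t ≡ 2 − 6 ≡ 3 (mod 7). Since 15^(−1) ≡ 1 (mod 7) (15 ≡ 1 (mod 7)), t ≡ 1·3 ≡ 3 (mod 7). So x ≡ 6 + 15·3 = 51 (mod 105).
  Combine with x ≡ 2 (mod 52): write x = 51 + 105·t and require 51 + 105·t ≡ 2 (mod 52), i.e. 105·t ≡ 2 − 51 ≡ 3 (mod 52). Since 105^(−1) ≡ 1 (mod 52) (105 ≡ 1 (mod 52)), t ≡ 1·3 ≡ 3 (mod 52). So x ≡ 51 + 105·3 = 366 (mod 5460).
Unique solution in [0, 5460): x = 366.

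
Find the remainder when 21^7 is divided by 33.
Use repeated squaring. Binary(7) = 111. Walk through the bits of the exponent 7 left-to-right: at each bit after the leading one, square the running value, then multiply by 21 if the bit is 1 (always reducing mod 33):
  bit 1 = 1 (leading): start with 21.
  bit 2 = 1: square 21^2 = 441 ≡ 12; bit is 1, so multiply 12·21 = 252 ≡ 21 (mod 33).
  bit 3 = 1: square 21^2 = 441 ≡ 12; bit is 1, so multiply 12·21 = 252 ≡ 21 (mod 33).
Final value: 21^7 ≡ 21 (mod 33).

Final answer: 21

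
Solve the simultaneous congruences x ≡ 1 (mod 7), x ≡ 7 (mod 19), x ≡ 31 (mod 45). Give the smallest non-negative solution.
The moduli 7, 19, 45 are pairwise coprime, so by the CRT there is a unique solution mod 7·19·45 = 5985.
Solve by successive substitution. Start with x ≡ 1 (mod 7).
  Combine with x ≡ 7 (mod 19): write x = 1 + 7·t and require 1 + 7·t ≡ 7 (mod 19), i.e. 7·t ≡ 7 − 1 ≡ 6 (mod 19). Since 7^(−1) ≡ 11 (mod 19), t ≡ 11·6 ≡ 9 (mod 19). So x ≡ 1 + 7·9 = 64 (mod 133).
  Combine with x ≡ 31 (mod 45): write x = 64 + 133·t and require 64 + 133·t ≡ 31 (mod 45), i.e. 133·t ≡ 31 − 64 ≡ 12 (mod 45). Since 133^(−1) ≡ 22 (mod 45) (133 ≡ 43 (mod 45)), t ≡ 22·12 ≡ 39 (mod 45). So x ≡ 64 + 133·39 = 5251 (mod 5985).
Unique solution in [0, 5985): x = 5251.

Final answer: x ≡ 5251 (mod 5985); the representative in [0, 5985) is 5251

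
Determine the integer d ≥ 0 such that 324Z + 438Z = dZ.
In the PID Z, (a, b) is generated by gcd(a, b). Compute gcd(438, 324) with the extended Euclidean algorithm, tracking rows (r, s, t) with s·438 + t·324 = r:
  row A: (438, 1, 0)   [1·438 + 0·324 = 438]
  row B: (324, 0, 1)   [0·438 + 1·324 = 324]
  438 = 1·324 + 114   → row C = row A − 1·row B = (114, 1, −1)   [check: 1·438 − 1·324 = 114]
  324 = 2·114 + 96   → row D = row B − 2·row C = (96, −2, 3)   [check: −2·438 + 3·324 = 96]
  114 = 1·96 + 18   → row E = row C − 1·row D = (18, 3, −4)   [check: 3·438 − 4·324 = 18]
  96 = 5·18 + 6   → row F = row D − 5·row E = (6, −17, 23)   [check: −17·438 + 23·324 = 6]
  18 = 3·6 + 0   → remainder 0, stop. gcd = 6 (last nonzero row F).
So gcd(324, 438) = 6, with Bézout identity −17·438 + 23·324 = 6. Containment (⊇): the Bézout identity exhibits 6 as an element of (324, 438), giving (6) ⊆ (324, 438). Containment (⊆): since 6 | 324 and 6 | 438 (324 = 6·54, 438 = 6·73), every Z-linear combination of 324 and 438 is divisible by 6, so (324, 438) ⊆ (6). Therefore (324, 438) = (6), d = 6.

Final answer: (324, 438) = (6); d = 6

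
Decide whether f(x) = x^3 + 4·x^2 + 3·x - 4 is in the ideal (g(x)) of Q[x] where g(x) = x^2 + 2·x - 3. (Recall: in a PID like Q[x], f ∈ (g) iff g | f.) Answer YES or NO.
In Q[x] the ideal (g) consists of all multiples of g, so f ∈ (g) iff g | f, i.e. iff the remainder of f on division by g is 0. Divide f by g (g is monic, so eliminate the leading term of the running remainder at each step):
  leading term x^3: subtract (x)·g(x) = x^3 + 2·x^2 - 3·x, leaving 2·x^2 + 6·x - 4
  leading term 2·x^2: subtract (2)·g(x) = 2·x^2 + 4·x - 6, leaving 2·x + 2
The remainder r(x) = 2·x + 2 ≠ 0 (and deg r < deg g), so g ∤ f, i.e. f ∉ (g).

Final answer: NO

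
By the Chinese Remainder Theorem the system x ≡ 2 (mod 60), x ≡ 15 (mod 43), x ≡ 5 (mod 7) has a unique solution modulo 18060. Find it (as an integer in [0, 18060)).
The moduli 60, 43, 7 are pairwise coprime, so by the CRT there is a unique solution mod 60·43·7 = 18060.
Solve by successive substitution. Start with x ≡ 2 (mod 60).
  Combine with x ≡ 15 (mod 43): write x = 2 + 60·t and require 2 + 60·t ≡ 15 (mod 43), i.e. 60·t ≡ 15 − 2 ≡ 13 (mod 43). Since 60^(−1) ≡ 38 (mod 43) (60 ≡ 17 (mod 43)), t ≡ 38·13 ≡ 21 (mod 43). So x ≡ 2 + 60·21 = 1262 (mod 2580).
  Combine with x ≡ 5 (mod 7): write x = 1262 + 2580·t and require 1262 + 2580·t ≡ 5 (mod 7), i.e. 2580·t ≡ 5 − 1262 ≡ 3 (mod 7). Since 2580^(−1) ≡ 2 (mod 7) (2580 ≡ 4 (mod 7)), t ≡ 2·3 ≡ 6 (mod 7). So x ≡ 1262 + 2580·6 = 16742 (mod 18060).
Unique solution in [0, 18060): x = 16742.

Final answer: x ≡ 16742 (mod 18060); the representative in [0, 18060) is 16742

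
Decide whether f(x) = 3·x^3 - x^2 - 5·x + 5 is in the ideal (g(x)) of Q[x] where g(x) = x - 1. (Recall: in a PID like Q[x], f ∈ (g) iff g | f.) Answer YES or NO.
In Q[x] the ideal (g) consists of all multiples of g, so f ∈ (g) iff g | f, i.e. iff the remainder of f on division by g is 0. Divide f by g (g is monic, so eliminate the leading term of the running remainder at each step):
  leading term 3·x^3: subtract (3·x^2)·g(x) = 3·x^3 - 3·x^2, leaving 2·x^2 - 5·x + 5
  leading term 2·x^2: subtract (2·x)·g(x) = 2·x^2 - 2·x, leaving 5 - 3·x
  leading term -3·x: subtract (-3)·g(x) = 3 - 3·x, leaving 2
The remainder r(x) = 2 ≠ 0 (and deg r < deg g), so g ∤ f, i.e. f ∉ (g).

Final answer: NO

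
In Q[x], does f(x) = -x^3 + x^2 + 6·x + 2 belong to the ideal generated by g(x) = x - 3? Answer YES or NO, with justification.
NO

In Q[x] the ideal (g) consists of all multiples of g, so f ∈ (g) iff g | f, i.e. iff the remainder of f on division by g is 0. Divide f by g (g is monic, so eliminate the leading term of the running remainder at each step):
  leading term -x^3: subtract (-x^2)·g(x) = -x^3 + 3·x^2, leaving -2·x^2 + 6·x + 2
  leading term -2·x^2: subtract (-2·x)·g(x) = -2·x^2 + 6·x, leaving 2
The remainder r(x) = 2 ≠ 0 (and deg r < deg g), so g ∤ f, i.e. f ∉ (g).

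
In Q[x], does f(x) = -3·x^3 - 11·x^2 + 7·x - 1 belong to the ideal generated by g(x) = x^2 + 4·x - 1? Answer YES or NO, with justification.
YES

In Q[x] the ideal (g) consists of all multiples of g, so f ∈ (g) iff g | f, i.e. iff the remainder of f on division by g is 0. Divide f by g (g is monic, so eliminate the leading term of the running remainder at each step):
  leading term -3·x^3: subtract (-3·x)·g(x) = -3·x^3 - 12·x^2 + 3·x, leaving x^2 + 4·x - 1
  leading term x^2: subtract (1)·g(x) = x^2 + 4·x - 1, leaving 0
The remainder is 0, so f(x) = g(x) · h(x) with h(x) = 1 - 3·x. Hence g | f, i.e. f ∈ (g).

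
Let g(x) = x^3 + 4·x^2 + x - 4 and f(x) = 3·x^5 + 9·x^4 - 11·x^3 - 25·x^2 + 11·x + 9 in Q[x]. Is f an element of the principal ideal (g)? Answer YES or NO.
NO

In Q[x] the ideal (g) consists of all multiples of g, so f ∈ (g) iff g | f, i.e. iff the remainder of f on division by g is 0. Divide f by g (g is monic, so eliminate the leading term of the running remainder at each step):
  leading term 3·x^5: subtract (3·x^2)·g(x) = 3·x^5 + 12·x^4 + 3·x^3 - 12·x^2, leaving -3·x^4 - 14·x^3 - 13·x^2 + 11·x + 9
  leading term -3·x^4: subtract (-3·x)·g(x) = -3·x^4 - 12·x^3 - 3·x^2 + 12·x, leaving -2·x^3 - 10·x^2 - x + 9
  leading term -2·x^3: subtract (-2)·g(x) = -2·x^3 - 8·x^2 - 2·x + 8, leaving -2·x^2 + x + 1
The remainder r(x) = -2·x^2 + x + 1 ≠ 0 (and deg r < deg g), so g ∤ f, i.e. f ∉ (g).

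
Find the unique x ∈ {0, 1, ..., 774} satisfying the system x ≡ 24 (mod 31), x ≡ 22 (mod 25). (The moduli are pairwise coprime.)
The moduli 31, 25 are pairwise coprime, so by the CRT there is a unique solution mod 31·25 = 775.
Solve by successive substitution. Start with x ≡ 24 (mod 31).
  Combine with x ≡ 22 (mod 25): write x = 24 + 31·t and require 24 + 31·t ≡ 22 (mod 25), i.e. 31·t ≡ 22 − 24 ≡ 23 (mod 25). Since 31^(−1) ≡ 21 (mod 25) (31 ≡ 6 (mod 25)), t ≡ 21·23 ≡ 8 (mod 25). So x ≡ 24 + 31·8 = 272 (mod 775).
Unique solution in [0, 775): x = 272.

Final answer: x ≡ 272 (mod 775); the representative in [0, 775) is 272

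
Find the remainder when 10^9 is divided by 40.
0

Use repeated squaring. Binary(9) = 1001. Walk through the bits of the exponent 9 left-to-right: at each bit after the leading one, square the running value, then multiply by 10 if the bit is 1 (always reducing mod 40):
  bit 1 = 1 (leading): start with 10.
  bit 2 = 0: square 10^2 = 100 ≡ 20 (mod 40).
  bit 3 = 0: square 20^2 = 400 ≡ 0 (mod 40).
  bit 4 = 1: square 0^2 = 0; bit is 1, so multiply 0·10 = 0 (mod 40).
Final value: 10^9 ≡ 0 (mod 40).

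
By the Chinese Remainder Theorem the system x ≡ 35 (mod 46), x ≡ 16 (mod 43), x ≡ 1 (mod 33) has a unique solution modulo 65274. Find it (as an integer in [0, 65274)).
The moduli 46, 43, 33 are pairwise coprime, so by the CRT there is a unique solution mod 46·43·33 = 65274.
Solve by successive substitution. Start with x ≡ 35 (mod 46).
  Combine with x ≡ 16 (mod 43): write x = 35 + 46·t and require 35 + 46·t ≡ 16 (mod 43), i.e. 46·t ≡ 16 − 35 ≡ 24 (mod 43). Since 46^(−1) ≡ 29 (mod 43) (46 ≡ 3 (mod 43)), t ≡ 29·24 ≡ 8 (mod 43). So x ≡ 35 + 46·8 = 403 (mod 1978).
  Combine with x ≡ 1 (mod 33): write x = 403 + 1978·t and require 403 + 1978·t ≡ 1 (mod 33), i.e. 1978·t ≡ 1 − 403 ≡ 27 (mod 33). Since 1978^(−1) ≡ 16 (mod 33) (1978 ≡ 31 (mod 33)), t ≡ 16·27 ≡ 3 (mod 33). So x ≡ 403 + 1978·3 = 6337 (mod 65274).
Unique solution in [0, 65274): x = 6337.

Final answer: x ≡ 6337 (mod 65274); the representative in [0, 65274) is 6337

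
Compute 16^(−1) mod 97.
16^(−1) ≡ 91 (mod 97)

Apply the extended Euclidean algorithm to (97, 16), tracking rows (r, s, t) with s·97 + t·16 = r. Each division r_prev = q·r_cur + r_new produces the new row as (previous row) − q·(current row):
  row A: (97, 1, 0)   [1·97 + 0·16 = 97]
  row B: (16, 0, 1)   [0·97 + 1·16 = 16]
  97 = 6·16 + 1   → row C = row A − 6·row B = (1, 1, −6)   [check: 1·97 − 6·16 = 1]
  16 = 16·1 + 0   → remainder 0, stop. gcd = 1 (last nonzero row C).
The gcd is 1, so 16 is invertible mod 97. The last nonzero row gives 1·97 − 6·16 = 1, so t = −6. So 16^(−1) ≡ −6 ≡ 91 (mod 97). Verify: 16 · 91 = 1456 ≡ 1 (mod 97). ✓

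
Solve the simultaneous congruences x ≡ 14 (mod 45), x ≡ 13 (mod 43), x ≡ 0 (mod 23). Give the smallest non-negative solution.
x ≡ 20309 (mod 44505); the representative in [0, 44505) is 20309

The moduli 45, 43, 23 are pairwise coprime, so by the CRT there is a unique solution mod 45·43·23 = 44505.
Solve by successive substitution. Start with x ≡ 14 (mod 45).
  Combine with x ≡ 13 (mod 43): write x = 14 + 45·t and require 14 + 45·t ≡ 13 (mod 43), i.e. 45·t ≡ 13 − 14 ≡ 42 (mod 43). Since 45^(−1) ≡ 22 (mod 43) (45 ≡ 2 (mod 43)), t ≡ 22·42 ≡ 21 (mod 43). So x ≡ 14 + 45·21 = 959 (mod 1935).
  Combine with x ≡ 0 (mod 23): write x = 959 + 1935·t and require 959 + 1935·t ≡ 0 (mod 23), i.e. 1935·t ≡ 0 − 959 ≡ 7 (mod 23). Since 1935^(−1) ≡ 8 (mod 23) (1935 ≡ 3 (mod 23)), t ≡ 8·7 ≡ 10 (mod 23). So x ≡ 959 + 1935·10 = 20309 (mod 44505).
Unique solution in [0, 44505): x = 20309.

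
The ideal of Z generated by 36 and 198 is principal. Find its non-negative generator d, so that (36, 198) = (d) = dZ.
In the PID Z, (a, b) is generated by gcd(a, b). Compute gcd(198, 36) with the extended Euclidean algorithm, tracking rows (r, s, t) with s·198 + t·36 = r:
  row A: (198, 1, 0)   [1·198 + 0·36 = 198]
  row B: (36, 0, 1)   [0·198 + 1·36 = 36]
  198 = 5·36 + 18   → row C = row A − 5·row B = (18, 1, −5)   [check: 1·198 − 5·36 = 18]
  36 = 2·18 + 0   → remainder 0, stop. gcd = 18 (last nonzero row C).
So gcd(36, 198) = 18, with Bézout identity 1·198 − 5·36 = 18. Containment (⊇): the Bézout identity exhibits 18 as an element of (36, 198), giving (18) ⊆ (36, 198). Containment (⊆): since 18 | 36 and 18 | 198 (36 = 18·2, 198 = 18·11), every Z-linear combination of 36 and 198 is divisible by 18, so (36, 198) ⊆ (18). Therefore (36, 198) = (18), d = 18.

Final answer: (36, 198) = (18); d = 18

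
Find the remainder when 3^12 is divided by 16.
1

Use repeated squaring. Binary(12) = 1100. Walk through the bits of the exponent 12 left-to-right: at each bit after the leading one, square the running value, then multiply by 3 if the bit is 1 (always reducing mod 16):
  bit 1 = 1 (leading): start with 3.
  bit 2 = 1: square 3^2 = 9; bit is 1, so multiply 9·3 = 27 ≡ 11 (mod 16).
  bit 3 = 0: square 11^2 = 121 ≡ 9 (mod 16).
  bit 4 = 0: square 9^2 = 81 ≡ 1 (mod 16).
Final value: 3^12 ≡ 1 (mod 16).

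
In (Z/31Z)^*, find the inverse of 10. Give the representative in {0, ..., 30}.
Apply the extended Euclidean algorithm to (31, 10), tracking rows (r, s, t) with s·31 + t·10 = r. Each division r_prev = q·r_cur + r_new produces the new row as (previous row) − q·(current row):
  row A: (31, 1, 0)   [1·31 + 0·10 = 31]
  row B: (10, 0, 1)   [0·31 + 1·10 = 10]
  31 = 3·10 + 1   → row C = row A − 3·row B = (1, 1, −3)   [check: 1·31 − 3·10 = 1]
  10 = 10·1 + 0   → remainder 0, stop. gcd = 1 (last nonzero row C).
The gcd is 1, so 10 is invertible mod 31. The last nonzero row gives 1·31 − 3·10 = 1, so t = −3. So 10^(−1) ≡ −3 ≡ 28 (mod 31). Verify: 10 · 28 = 280 ≡ 1 (mod 31). ✓

Final answer: 10^(−1) ≡ 28 (mod 31)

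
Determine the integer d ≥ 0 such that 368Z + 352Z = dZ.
In the PID Z, (a, b) is generated by gcd(a, b). Compute gcd(368, 352) with the extended Euclidean algorithm, tracking rows (r, s, t) with s·368 + t·352 = r:
  row A: (368, 1, 0)   [1·368 + 0·352 = 368]
  row B: (352, 0, 1)   [0·368 + 1·352 = 352]
  368 = 1·352 + 16   → row C = row A − 1·row B = (16, 1, −1)   [check: 1·368 − 1·352 = 16]
  352 = 22·16 + 0   → remainder 0, stop. gcd = 16 (last nonzero row C).
So gcd(368, 352) = 16, with Bézout identity 1·368 − 1·352 = 16. Containment (⊇): the Bézout identity exhibits 16 as an element of (368, 352), giving (16) ⊆ (368, 352). Containment (⊆): since 16 | 368 and 16 | 352 (368 = 16·23, 352 = 16·22), every Z-linear combination of 368 and 352 is divisible by 16, so (368, 352) ⊆ (16). Therefore (368, 352) = (16), d = 16.

Final answer: (368, 352) = (16); d = 16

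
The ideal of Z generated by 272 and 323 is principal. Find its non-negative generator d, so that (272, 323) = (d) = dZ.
In the PID Z, (a, b) is generated by gcd(a, b). Compute gcd(323, 272) with the extended Euclidean algorithm, tracking rows (r, s, t) with s·323 + t·272 = r:
  row A: (323, 1, 0)   [1·323 + 0·272 = 323]
  row B: (272, 0, 1)   [0·323 + 1·272 = 272]
  323 = 1·272 + 51   → row C = row A − 1·row B = (51, 1, −1)   [check: 1·323 − 1·272 = 51]
  272 = 5·51 + 17   → row D = row B − 5·row C = (17, −5, 6)   [check: −5·323 + 6·272 = 17]
  51 = 3·17 + 0   → remainder 0, stop. gcd = 17 (last nonzero row D).
So gcd(272, 323) = 17, with Bézout identity −5·323 + 6·272 = 17. Containment (⊇): the Bézout identity exhibits 17 as an element of (272, 323), giving (17) ⊆ (272, 323). Containment (⊆): since 17 | 272 and 17 | 323 (272 = 17·16, 323 = 17·19), every Z-linear combination of 272 and 323 is divisible by 17, so (272, 323) ⊆ (17). Therefore (272, 323) = (17), d = 17.

Final answer: (272, 323) = (17); d = 17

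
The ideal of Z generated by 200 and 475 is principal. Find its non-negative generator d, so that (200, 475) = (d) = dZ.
In the PID Z, (a, b) is generated by gcd(a, b). Compute gcd(475, 200) with the extended Euclidean algorithm, tracking rows (r, s, t) with s·475 + t·200 = r:
  row A: (475, 1, 0)   [1·475 + 0·200 = 475]
  row B: (200, 0, 1)   [0·475 + 1·200 = 200]
  475 = 2·200 + 75   → row C = row A − 2·row B = (75, 1, −2)   [check: 1·475 − 2·200 = 75]
  200 = 2·75 + 50   → row D = row B − 2·row C = (50, −2, 5)   [check: −2·475 + 5·200 = 50]
  75 = 1·50 + 25   → row E = row C − 1·row D = (25, 3, −7)   [check: 3·475 − 7·200 = 25]
  50 = 2·25 + 0   → remainder 0, stop. gcd = 25 (last nonzero row E).
So gcd(200, 475) = 25, with Bézout identity 3·475 − 7·200 = 25. Containment (⊇): the Bézout identity exhibits 25 as an element of (200, 475), giving (25) ⊆ (200, 475). Containment (⊆): since 25 | 200 and 25 | 475 (200 = 25·8, 475 = 25·19), every Z-linear combination of 200 and 475 is divisible by 25, so (200, 475) ⊆ (25). Therefore (200, 475) = (25), d = 25.

Final answer: (200, 475) = (25); d = 25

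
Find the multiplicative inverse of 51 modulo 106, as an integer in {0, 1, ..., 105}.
Apply the extended Euclidean algorithm to (106, 51), tracking rows (r, s, t) with s·106 + t·51 = r. Each division r_prev = q·r_cur + r_new produces the new row as (previous row) − q·(current row):
  row A: (106, 1, 0)   [1·106 + 0·51 = 106]
  row B: (51, 0, 1)   [0·106 + 1·51 = 51]
  106 = 2·51 + 4   → row C = row A − 2·row B = (4, 1, −2)   [check: 1·106 − 2·51 = 4]
  51 = 12·4 + 3   → row D = row B − 12·row C = (3, −12, 25)   [check: −12·106 + 25·51 = 3]
  4 = 1·3 + 1   → row E = row C − 1·row D = (1, 13, −27)   [check: 13·106 − 27·51 = 1]
  3 = 3·1 + 0   → remainder 0, stop. gcd = 1 (last nonzero row E).
The gcd is 1, so 51 is invertible mod 106. The last nonzero row gives 13·106 − 27·51 = 1, so t = −27. So 51^(−1) ≡ −27 ≡ 79 (mod 106). Verify: 51 · 79 = 4029 ≡ 1 (mod 106). ✓

Final answer: 51^(−1) ≡ 79 (mod 106)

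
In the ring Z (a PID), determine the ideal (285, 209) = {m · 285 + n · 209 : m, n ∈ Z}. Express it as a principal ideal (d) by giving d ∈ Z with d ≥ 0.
In the PID Z, (a, b) is generated by gcd(a, b). Compute gcd(285, 209) with the extended Euclidean algorithm, tracking rows (r, s, t) with s·285 + t·209 = r:
  row A: (285, 1, 0)   [1·285 + 0·209 = 285]
  row B: (209, 0, 1)   [0·285 + 1·209 = 209]
  285 = 1·209 + 76   → row C = row A − 1·row B = (76, 1, −1)   [check: 1·285 − 1·209 = 76]
  209 = 2·76 + 57   → row D = row B − 2·row C = (57, −2, 3)   [check: −2·285 + 3·209 = 57]
  76 = 1·57 + 19   → row E = row C − 1·row D = (19, 3, −4)   [check: 3·285 − 4·209 = 19]
  57 = 3·19 + 0   → remainder 0, stop. gcd = 19 (last nonzero row E).
So gcd(285, 209) = 19, with Bézout identity 3·285 − 4·209 = 19. Containment (⊇): the Bézout identity exhibits 19 as an element of (285, 209), giving (19) ⊆ (285, 209). Containment (⊆): since 19 | 285 and 19 | 209 (285 = 19·15, 209 = 19·11), every Z-linear combination of 285 and 209 is divisible by 19, so (285, 209) ⊆ (19). Therefore (285, 209) = (19), d = 19.

Final answer: (285, 209) = (19); d = 19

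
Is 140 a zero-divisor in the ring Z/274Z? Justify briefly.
gcd(140, 274) = 2 > 1, so 140 is not a unit in Z/274Z. In Z/nZ every nonzero non-unit is a zero-divisor: explicitly, take b = 274/gcd = 137 ≠ 0 (mod 274); then 140·137 = 19180 = 70·274, i.e. 140·137 ≡ 0 (mod 274). So 140 is a zero-divisor.

Final answer: YES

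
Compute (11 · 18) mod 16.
6

Reduce the factors first: 18 ≡ 2 (mod 16), so 11 · 18 ≡ 11 · 2 (mod 16). 11 · 2 = 22. Dividing by 16: 22 = 1·16 + 6. So (11 · 18) mod 16 = 6.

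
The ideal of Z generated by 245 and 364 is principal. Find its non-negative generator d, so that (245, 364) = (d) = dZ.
In the PID Z, (a, b) is generated by gcd(a, b). Compute gcd(364, 245) with the extended Euclidean algorithm, tracking rows (r, s, t) with s·364 + t·245 = r:
  row A: (364, 1, 0)   [1·364 + 0·245 = 364]
  row B: (245, 0, 1)   [0·364 + 1·245 = 245]
  364 = 1·245 + 119   → row C = row A − 1·row B = (119, 1, −1)   [check: 1·364 − 1·245 = 119]
  245 = 2·119 + 7   → row D = row B − 2·row C = (7, −2, 3)   [check: −2·364 + 3·245 = 7]
  119 = 17·7 + 0   → remainder 0, stop. gcd = 7 (last nonzero row D).
So gcd(245, 364) = 7, with Bézout identity −2·364 + 3·245 = 7. Containment (⊇): the Bézout identity exhibits 7 as an element of (245, 364), giving (7) ⊆ (245, 364). Containment (⊆): since 7 | 245 and 7 | 364 (245 = 7·35, 364 = 7·52), every Z-linear combination of 245 and 364 is divisible by 7, so (245, 364) ⊆ (7). Therefore (245, 364) = (7), d = 7.

Final answer: (245, 364) = (7); d = 7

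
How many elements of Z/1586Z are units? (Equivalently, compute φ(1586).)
An element a ∈ Z/1586Z is a unit iff gcd(a, 1586) = 1, so the number of units is φ(1586). φ is multiplicative, with φ(p^e) = p^e − p^(e−1). Factorise 1586 = 2 · 13 · 61. Then
  φ(1586) = (2 − 1) · (13 − 1) · (61 − 1) = 1 · 12 · 60 = 720.

Final answer: Z/1586Z has φ(1586) = 720 units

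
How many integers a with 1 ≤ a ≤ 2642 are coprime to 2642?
1320

The number of a ∈ {1, ..., 2642} with gcd(a, 2642) = 1 is by definition Euler's totient φ(2642). φ is multiplicative, with φ(p^e) = p^e − p^(e−1). Factorise 2642 = 2 · 1321. Then
  φ(2642) = (2 − 1) · (1321 − 1) = 1 · 1320 = 1320.
So there are 1320 such integers.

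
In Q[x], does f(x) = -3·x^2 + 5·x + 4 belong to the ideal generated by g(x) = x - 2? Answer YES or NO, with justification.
NO

In Q[x] the ideal (g) consists of all multiples of g, so f ∈ (g) iff g | f, i.e. iff the remainder of f on division by g is 0. Divide f by g (g is monic, so eliminate the leading term of the running remainder at each step):
  leading term -3·x^2: subtract (-3·x)·g(x) = -3·x^2 + 6·x, leaving 4 - x
  leading term -x: subtract (-1)·g(x) = 2 - x, leaving 2
The remainder r(x) = 2 ≠ 0 (and deg r < deg g), so g ∤ f, i.e. f ∉ (g).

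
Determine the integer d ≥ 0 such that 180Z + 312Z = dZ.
(180, 312) = (12); d = 12

In the PID Z, (a, b) is generated by gcd(a, b). Compute gcd(312, 180) with the extended Euclidean algorithm, tracking rows (r, s, t) with s·312 + t·180 = r:
  row A: (312, 1, 0)   [1·312 + 0·180 = 312]
  row B: (180, 0, 1)   [0·312 + 1·180 = 180]
  312 = 1·180 + 132   → row C = row A − 1·row B = (132, 1, −1)   [check: 1·312 − 1·180 = 132]
  180 = 1·132 + 48   → row D = row B − 1·row C = (48, −1, 2)   [check: −1·312 + 2·180 = 48]
  132 = 2·48 + 36   → row E = row C − 2·row D = (36, 3, −5)   [check: 3·312 − 5·180 = 36]
  48 = 1·36 + 12   → row F = row D − 1·row E = (12, −4, 7)   [check: −4·312 + 7·180 = 12]
  36 = 3·12 + 0   → remainder 0, stop. gcd = 12 (last nonzero row F).
So gcd(180, 312) = 12, with Bézout identity −4·312 + 7·180 = 12. Containment (⊇): the Bézout identity exhibits 12 as an element of (180, 312), giving (12) ⊆ (180, 312). Containment (⊆): since 12 | 180 and 12 | 312 (180 = 12·15, 312 = 12·26), every Z-linear combination of 180 and 312 is divisible by 12, so (180, 312) ⊆ (12). Therefore (180, 312) = (12), d = 12.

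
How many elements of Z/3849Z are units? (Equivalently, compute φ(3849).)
An element a ∈ Z/3849Z is a unit iff gcd(a, 3849) = 1, so the number of units is φ(3849). φ is multiplicative, with φ(p^e) = p^e − p^(e−1). Factorise 3849 = 3 · 1283. Then
  φ(3849) = (3 − 1) · (1283 − 1) = 2 · 1282 = 2564.

Final answer: Z/3849Z has φ(3849) = 2564 units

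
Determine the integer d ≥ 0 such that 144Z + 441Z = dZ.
(144, 441) = (9); d = 9

In the PID Z, (a, b) is generated by gcd(a, b). Compute gcd(441, 144) with the extended Euclidean algorithm, tracking rows (r, s, t) with s·441 + t·144 = r:
  row A: (441, 1, 0)   [1·441 + 0·144 = 441]
  row B: (144, 0, 1)   [0·441 + 1·144 = 144]
  441 = 3·144 + 9   → row C = row A − 3·row B = (9, 1, −3)   [check: 1·441 − 3·144 = 9]
  144 = 16·9 + 0   → remainder 0, stop. gcd = 9 (last nonzero row C).
So gcd(144, 441) = 9, with Bézout identity 1·441 − 3·144 = 9. Containment (⊇): the Bézout identity exhibits 9 as an element of (144, 441), giving (9) ⊆ (144, 441). Containment (⊆): since 9 | 144 and 9 | 441 (144 = 9·16, 441 = 9·49), every Z-linear combination of 144 and 441 is divisible by 9, so (144, 441) ⊆ (9). Therefore (144, 441) = (9), d = 9.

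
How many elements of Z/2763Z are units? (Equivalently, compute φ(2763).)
An element a ∈ Z/2763Z is a unit iff gcd(a, 2763) = 1, so the number of units is φ(2763). φ is multiplicative, with φ(p^e) = p^e − p^(e−1). Factorise 2763 = 3^2 · 307. Then
  φ(2763) = (3^2 − 3^1) · (307 − 1) = 6 · 306 = 1836.

Final answer: Z/2763Z has φ(2763) = 1836 units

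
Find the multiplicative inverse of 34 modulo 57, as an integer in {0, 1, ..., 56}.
34^(−1) ≡ 52 (mod 57)

Apply the extended Euclidean algorithm to (57, 34), tracking rows (r, s, t) with s·57 + t·34 = r. Each division r_prev = q·r_cur + r_new produces the new row as (previous row) − q·(current row):
  row A: (57, 1, 0)   [1·57 + 0·34 = 57]
  row B: (34, 0, 1)   [0·57 + 1·34 = 34]
  57 = 1·34 + 23   → row C = row A − 1·row B = (23, 1, −1)   [check: 1·57 − 1·34 = 23]
  34 = 1·23 + 11   → row D = row B − 1·row C = (11, −1, 2)   [check: −1·57 + 2·34 = 11]
  23 = 2·11 + 1   → row E = row C − 2·row D = (1, 3, −5)   [check: 3·57 − 5·34 = 1]
  11 = 11·1 + 0   → remainder 0, stop. gcd = 1 (last nonzero row E).
The gcd is 1, so 34 is invertible mod 57. The last nonzero row gives 3·57 − 5·34 = 1, so t = −5. So 34^(−1) ≡ −5 ≡ 52 (mod 57). Verify: 34 · 52 = 1768 ≡ 1 (mod 57). ✓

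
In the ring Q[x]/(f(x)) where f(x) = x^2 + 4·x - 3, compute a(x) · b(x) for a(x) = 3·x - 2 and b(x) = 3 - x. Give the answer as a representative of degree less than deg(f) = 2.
a · b ≡ 23·x - 15 (mod f(x))

First multiply in Q[x] without reducing: a · b = -3·x^2 + 11·x - 6. Now divide by f(x) = x^2 + 4·x - 3, eliminating the leading term at each step:
  leading term -3·x^2: subtract (-3)·f(x) = -3·x^2 - 12·x + 9, leaving 23·x - 15
The degree is now < 2, so this is the remainder. Hence a · b ≡ 23·x - 15 in Q[x]/(f).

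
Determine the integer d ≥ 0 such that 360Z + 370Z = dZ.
In the PID Z, (a, b) is generated by gcd(a, b). Compute gcd(370, 360) with the extended Euclidean algorithm, tracking rows (r, s, t) with s·370 + t·360 = r:
  row A: (370, 1, 0)   [1·370 + 0·360 = 370]
  row B: (360, 0, 1)   [0·370 + 1·360 = 360]
  370 = 1·360 + 10   → row C = row A − 1·row B = (10, 1, −1)   [check: 1·370 − 1·360 = 10]
  360 = 36·10 + 0   → remainder 0, stop. gcd = 10 (last nonzero row C).
So gcd(360, 370) = 10, with Bézout identity 1·370 − 1·360 = 10. Containment (⊇): the Bézout identity exhibits 10 as an element of (360, 370), giving (10) ⊆ (360, 370). Containment (⊆): since 10 | 360 and 10 | 370 (360 = 10·36, 370 = 10·37), every Z-linear combination of 360 and 370 is divisible by 10, so (360, 370) ⊆ (10). Therefore (360, 370) = (10), d = 10.

Final answer: (360, 370) = (10); d = 10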